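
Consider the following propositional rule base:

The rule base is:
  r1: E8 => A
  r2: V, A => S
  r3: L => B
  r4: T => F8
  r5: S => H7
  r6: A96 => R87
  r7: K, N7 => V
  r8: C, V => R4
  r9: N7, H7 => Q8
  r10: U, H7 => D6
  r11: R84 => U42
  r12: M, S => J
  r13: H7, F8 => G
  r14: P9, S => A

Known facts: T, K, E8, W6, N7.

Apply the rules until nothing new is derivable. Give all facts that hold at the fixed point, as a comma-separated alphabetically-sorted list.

A, E8, F8, G, H7, K, N7, Q8, S, T, V, W6

Round 1: r1 [E8 => A]; r4 [T => F8]; r7 [K, N7 => V]. New: A, F8, V.
Round 2: r2 [V, A => S]. New: S.
Round 3: r5 [S => H7]. New: H7.
Round 4: r9 [N7, H7 => Q8]; r13 [H7, F8 => G]. New: Q8, G.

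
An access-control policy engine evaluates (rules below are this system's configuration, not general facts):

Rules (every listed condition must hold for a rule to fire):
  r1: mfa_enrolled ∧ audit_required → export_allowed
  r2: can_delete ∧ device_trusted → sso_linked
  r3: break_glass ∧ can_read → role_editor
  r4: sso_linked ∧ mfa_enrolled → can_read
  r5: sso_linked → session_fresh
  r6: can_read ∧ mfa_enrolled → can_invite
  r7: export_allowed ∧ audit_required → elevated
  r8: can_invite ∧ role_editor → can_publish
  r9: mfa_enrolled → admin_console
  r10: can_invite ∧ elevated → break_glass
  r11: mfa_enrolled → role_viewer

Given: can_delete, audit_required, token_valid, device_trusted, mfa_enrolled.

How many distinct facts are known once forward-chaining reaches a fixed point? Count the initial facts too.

16

Round 1: r1 [mfa_enrolled ∧ audit_required → export_allowed]; r2 [can_delete ∧ device_trusted → sso_linked]; r9 [mfa_enrolled → admin_console]; r11 [mfa_enrolled → role_viewer]. Adds export_allowed, sso_linked, admin_console, role_viewer.
Round 2: r4 [sso_linked ∧ mfa_enrolled → can_read]; r5 [sso_linked → session_fresh]; r7 [export_allowed ∧ audit_required → elevated]. Adds can_read, session_fresh, elevated.
Round 3: r6 [can_read ∧ mfa_enrolled → can_invite]. Adds can_invite.
Round 4: r10 [can_invite ∧ elevated → break_glass]. Adds break_glass.
Round 5: r3 [break_glass ∧ can_read → role_editor]. Adds role_editor.
Round 6: r8 [can_invite ∧ role_editor → can_publish]. Adds can_publish.
Closure: {admin_console, audit_required, break_glass, can_delete, can_invite, can_publish, can_read, device_trusted, elevated, export_allowed, mfa_enrolled, role_editor, role_viewer, session_fresh, sso_linked, token_valid} — 16 facts.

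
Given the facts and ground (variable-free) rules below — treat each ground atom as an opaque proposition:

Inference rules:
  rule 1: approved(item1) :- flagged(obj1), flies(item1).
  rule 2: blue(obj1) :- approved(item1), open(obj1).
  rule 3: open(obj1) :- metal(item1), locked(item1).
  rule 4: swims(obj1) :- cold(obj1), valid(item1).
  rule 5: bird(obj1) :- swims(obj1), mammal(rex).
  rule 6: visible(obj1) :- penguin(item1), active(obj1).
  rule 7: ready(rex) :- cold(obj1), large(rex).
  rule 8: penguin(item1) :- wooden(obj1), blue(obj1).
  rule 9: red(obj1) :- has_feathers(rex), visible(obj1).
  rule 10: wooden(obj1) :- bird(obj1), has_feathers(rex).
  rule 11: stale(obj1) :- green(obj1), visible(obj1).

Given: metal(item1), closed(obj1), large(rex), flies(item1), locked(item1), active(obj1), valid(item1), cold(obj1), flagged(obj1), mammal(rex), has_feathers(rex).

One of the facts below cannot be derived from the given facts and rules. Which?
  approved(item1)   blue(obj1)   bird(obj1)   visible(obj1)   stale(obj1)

stale(obj1)

Round 1 fires rule 1, rule 3, rule 4, rule 7, giving approved(item1), open(obj1), swims(obj1), ready(rex).
Round 2 fires rule 2, rule 5, giving blue(obj1), bird(obj1).
Round 3 fires rule 10, giving wooden(obj1).
Round 4 fires rule 8, giving penguin(item1).
Round 5 fires rule 6, giving visible(obj1).
Round 6 fires rule 9, giving red(obj1).
Derived: blue(obj1) (round 2), bird(obj1) (round 2), approved(item1) (round 1), visible(obj1) (round 5). stale(obj1) never appears in any round.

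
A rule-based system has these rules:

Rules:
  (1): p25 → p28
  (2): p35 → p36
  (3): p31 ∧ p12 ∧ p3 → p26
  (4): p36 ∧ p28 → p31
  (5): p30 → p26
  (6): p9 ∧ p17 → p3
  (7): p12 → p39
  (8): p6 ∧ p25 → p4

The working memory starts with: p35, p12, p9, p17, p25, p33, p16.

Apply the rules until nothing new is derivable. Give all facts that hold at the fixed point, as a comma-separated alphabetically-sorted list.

[1] (1) [p25 → p28]; (2) [p35 → p36]; (6) [p9 ∧ p17 → p3]; (7) [p12 → p39]. ⇒ new: p28, p36, p3, p39.
[2] (4) [p36 ∧ p28 → p31]. ⇒ new: p31.
[3] (3) [p31 ∧ p12 ∧ p3 → p26]. ⇒ new: p26.

p12, p16, p17, p25, p26, p28, p3, p31, p33, p35, p36, p39, p9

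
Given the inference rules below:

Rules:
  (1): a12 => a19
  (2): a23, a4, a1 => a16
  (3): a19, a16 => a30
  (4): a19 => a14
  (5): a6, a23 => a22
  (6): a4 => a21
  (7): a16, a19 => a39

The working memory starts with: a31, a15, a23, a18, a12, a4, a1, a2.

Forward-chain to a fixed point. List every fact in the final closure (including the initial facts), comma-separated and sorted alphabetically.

a1, a12, a14, a15, a16, a18, a19, a2, a21, a23, a30, a31, a39, a4

[1] (1) [a12 => a19]; (2) [a23, a4, a1 => a16]; (6) [a4 => a21]. ⇒ new: a19, a16, a21.
[2] (3) [a19, a16 => a30]; (4) [a19 => a14]; (7) [a16, a19 => a39]. ⇒ new: a30, a14, a39.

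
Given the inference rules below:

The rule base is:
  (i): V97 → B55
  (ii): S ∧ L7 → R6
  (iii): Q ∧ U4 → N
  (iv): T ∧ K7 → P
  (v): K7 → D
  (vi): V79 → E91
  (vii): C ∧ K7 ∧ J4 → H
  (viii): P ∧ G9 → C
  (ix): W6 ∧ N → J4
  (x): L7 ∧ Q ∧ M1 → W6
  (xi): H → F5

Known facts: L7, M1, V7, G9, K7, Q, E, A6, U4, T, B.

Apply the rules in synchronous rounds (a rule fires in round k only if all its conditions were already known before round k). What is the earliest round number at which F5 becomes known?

Round 1: (iii) [Q ∧ U4 → N]; (iv) [T ∧ K7 → P]; (v) [K7 → D]; (x) [L7 ∧ Q ∧ M1 → W6]. Adds N, P, D, W6.
Round 2: (viii) [P ∧ G9 → C]; (ix) [W6 ∧ N → J4]. Adds C, J4.
Round 3: (vii) [C ∧ K7 ∧ J4 → H]. Adds H.
Round 4: (xi) [H → F5]. Adds F5.
F5 first appears in round 4.

4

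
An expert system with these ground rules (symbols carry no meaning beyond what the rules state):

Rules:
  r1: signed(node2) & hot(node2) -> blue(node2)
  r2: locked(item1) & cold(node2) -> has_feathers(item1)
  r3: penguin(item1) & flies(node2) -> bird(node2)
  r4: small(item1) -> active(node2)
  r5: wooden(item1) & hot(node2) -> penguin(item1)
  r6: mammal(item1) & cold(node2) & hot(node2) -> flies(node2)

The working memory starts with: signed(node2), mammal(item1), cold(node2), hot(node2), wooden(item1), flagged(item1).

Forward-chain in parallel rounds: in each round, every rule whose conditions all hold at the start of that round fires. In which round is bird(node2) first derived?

2

Round 1 — r1, r5, r6, derive blue(node2), penguin(item1), flies(node2).
Round 2 — r3, derive bird(node2).
bird(node2) first appears in round 2.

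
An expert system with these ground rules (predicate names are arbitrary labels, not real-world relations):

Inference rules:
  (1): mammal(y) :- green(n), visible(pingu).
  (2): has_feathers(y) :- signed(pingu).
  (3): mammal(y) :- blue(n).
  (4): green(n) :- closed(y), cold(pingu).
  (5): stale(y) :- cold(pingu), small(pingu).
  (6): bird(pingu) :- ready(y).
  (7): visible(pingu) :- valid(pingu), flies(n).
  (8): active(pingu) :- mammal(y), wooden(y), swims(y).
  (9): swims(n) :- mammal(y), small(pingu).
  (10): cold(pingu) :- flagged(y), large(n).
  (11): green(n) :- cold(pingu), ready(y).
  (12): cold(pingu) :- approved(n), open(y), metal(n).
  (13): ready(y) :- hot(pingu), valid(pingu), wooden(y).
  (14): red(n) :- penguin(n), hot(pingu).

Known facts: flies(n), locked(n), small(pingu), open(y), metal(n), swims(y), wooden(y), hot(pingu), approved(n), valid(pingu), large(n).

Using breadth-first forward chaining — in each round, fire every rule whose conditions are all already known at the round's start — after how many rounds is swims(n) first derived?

4

[1] (7) [visible(pingu) :- valid(pingu), flies(n).]; (12) [cold(pingu) :- approved(n), open(y), metal(n).]; (13) [ready(y) :- hot(pingu), valid(pingu), wooden(y).]. ⇒ new: visible(pingu), cold(pingu), ready(y).
[2] (5) [stale(y) :- cold(pingu), small(pingu).]; (6) [bird(pingu) :- ready(y).]; (11) [green(n) :- cold(pingu), ready(y).]. ⇒ new: stale(y), bird(pingu), green(n).
[3] (1) [mammal(y) :- green(n), visible(pingu).]. ⇒ new: mammal(y).
[4] (8) [active(pingu) :- mammal(y), wooden(y), swims(y).]; (9) [swims(n) :- mammal(y), small(pingu).]. ⇒ new: active(pingu), swims(n).
swims(n) first appears in round 4.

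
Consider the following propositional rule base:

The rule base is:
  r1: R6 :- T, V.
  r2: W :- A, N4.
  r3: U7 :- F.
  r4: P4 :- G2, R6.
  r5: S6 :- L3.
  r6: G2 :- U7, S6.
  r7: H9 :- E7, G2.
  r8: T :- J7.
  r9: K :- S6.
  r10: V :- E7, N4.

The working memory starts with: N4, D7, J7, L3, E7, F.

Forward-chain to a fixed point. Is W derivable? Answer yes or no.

no

Round 1 — r3, r5, r8, r10, derive U7, S6, T, V.
Round 2 — r1, r6, r9, derive R6, G2, K.
Round 3 — r4, r7, derive P4, H9.
Fixed point reached. W is concluded only by r2; r2 needs A (never derived).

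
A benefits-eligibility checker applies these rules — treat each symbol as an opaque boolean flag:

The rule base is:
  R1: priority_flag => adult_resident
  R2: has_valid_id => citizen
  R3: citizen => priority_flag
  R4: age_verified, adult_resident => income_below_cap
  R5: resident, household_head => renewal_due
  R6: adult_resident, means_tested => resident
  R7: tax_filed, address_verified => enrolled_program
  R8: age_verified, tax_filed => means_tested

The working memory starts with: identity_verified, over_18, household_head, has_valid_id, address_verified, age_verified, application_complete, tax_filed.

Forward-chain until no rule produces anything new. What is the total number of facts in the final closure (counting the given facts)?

16

Round 1 fires R2, R7, R8, giving citizen, enrolled_program, means_tested.
Round 2 fires R3, giving priority_flag.
Round 3 fires R1, giving adult_resident.
Round 4 fires R4, R6, giving income_below_cap, resident.
Round 5 fires R5, giving renewal_due.
Closure: {address_verified, adult_resident, age_verified, application_complete, citizen, enrolled_program, has_valid_id, household_head, identity_verified, income_below_cap, means_tested, over_18, priority_flag, renewal_due, resident, tax_filed} — 16 facts.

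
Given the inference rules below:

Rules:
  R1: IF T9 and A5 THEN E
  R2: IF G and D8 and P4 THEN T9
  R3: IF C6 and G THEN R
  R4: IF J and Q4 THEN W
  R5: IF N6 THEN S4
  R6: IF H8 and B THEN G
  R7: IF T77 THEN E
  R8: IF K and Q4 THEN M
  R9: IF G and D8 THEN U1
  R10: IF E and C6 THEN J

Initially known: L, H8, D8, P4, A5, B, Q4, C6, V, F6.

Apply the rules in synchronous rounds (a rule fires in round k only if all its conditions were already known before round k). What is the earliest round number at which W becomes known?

5

[1] R6 [IF H8 and B THEN G]. ⇒ new: G.
[2] R2 [IF G and D8 and P4 THEN T9]; R3 [IF C6 and G THEN R]; R9 [IF G and D8 THEN U1]. ⇒ new: T9, R, U1.
[3] R1 [IF T9 and A5 THEN E]. ⇒ new: E.
[4] R10 [IF E and C6 THEN J]. ⇒ new: J.
[5] R4 [IF J and Q4 THEN W]. ⇒ new: W.
W first appears in round 5.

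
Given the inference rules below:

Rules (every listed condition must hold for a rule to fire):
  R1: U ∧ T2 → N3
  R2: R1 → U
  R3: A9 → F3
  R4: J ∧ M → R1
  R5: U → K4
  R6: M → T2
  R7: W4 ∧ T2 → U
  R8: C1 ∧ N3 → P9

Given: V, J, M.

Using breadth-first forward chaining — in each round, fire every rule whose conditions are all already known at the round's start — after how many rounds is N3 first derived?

Round 1: R4 [J ∧ M → R1]; R6 [M → T2]. Adds R1, T2.
Round 2: R2 [R1 → U]. Adds U.
Round 3: R1 [U ∧ T2 → N3]; R5 [U → K4]. Adds N3, K4.
N3 first appears in round 3.

3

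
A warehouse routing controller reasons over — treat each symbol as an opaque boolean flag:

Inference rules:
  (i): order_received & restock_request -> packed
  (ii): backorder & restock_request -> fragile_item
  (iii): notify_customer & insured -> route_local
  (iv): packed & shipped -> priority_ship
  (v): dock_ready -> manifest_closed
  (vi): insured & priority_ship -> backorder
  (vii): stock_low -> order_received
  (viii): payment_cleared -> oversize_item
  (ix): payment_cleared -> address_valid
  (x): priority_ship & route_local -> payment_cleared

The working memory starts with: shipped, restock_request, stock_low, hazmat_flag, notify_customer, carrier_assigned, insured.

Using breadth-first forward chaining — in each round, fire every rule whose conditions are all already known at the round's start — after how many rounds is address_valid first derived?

5

Round 1: (iii) [notify_customer & insured -> route_local]; (vii) [stock_low -> order_received]. Adds route_local, order_received.
Round 2: (i) [order_received & restock_request -> packed]. Adds packed.
Round 3: (iv) [packed & shipped -> priority_ship]. Adds priority_ship.
Round 4: (vi) [insured & priority_ship -> backorder]; (x) [priority_ship & route_local -> payment_cleared]. Adds backorder, payment_cleared.
Round 5: (ii) [backorder & restock_request -> fragile_item]; (viii) [payment_cleared -> oversize_item]; (ix) [payment_cleared -> address_valid]. Adds fragile_item, oversize_item, address_valid.
address_valid first appears in round 5.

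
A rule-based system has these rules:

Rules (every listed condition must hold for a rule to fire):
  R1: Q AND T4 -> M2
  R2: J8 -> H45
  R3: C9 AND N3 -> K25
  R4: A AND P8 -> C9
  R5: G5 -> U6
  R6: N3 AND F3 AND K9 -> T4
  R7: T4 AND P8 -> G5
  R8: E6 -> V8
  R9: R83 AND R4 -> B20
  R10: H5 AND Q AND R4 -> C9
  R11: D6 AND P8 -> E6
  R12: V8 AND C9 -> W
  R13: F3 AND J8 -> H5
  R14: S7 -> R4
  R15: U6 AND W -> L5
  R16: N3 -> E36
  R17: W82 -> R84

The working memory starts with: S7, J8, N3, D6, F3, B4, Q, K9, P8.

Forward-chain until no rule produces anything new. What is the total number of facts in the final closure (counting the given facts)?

Round 1 fires R2, R6, R11, R13, R14, R16, giving H45, T4, E6, H5, R4, E36.
Round 2 fires R1, R7, R8, R10, giving M2, G5, V8, C9.
Round 3 fires R3, R5, R12, giving K25, U6, W.
Round 4 fires R15, giving L5.
Closure: {B4, C9, D6, E36, E6, F3, G5, H45, H5, J8, K25, K9, L5, M2, N3, P8, Q, R4, S7, T4, U6, V8, W} — 23 facts.

23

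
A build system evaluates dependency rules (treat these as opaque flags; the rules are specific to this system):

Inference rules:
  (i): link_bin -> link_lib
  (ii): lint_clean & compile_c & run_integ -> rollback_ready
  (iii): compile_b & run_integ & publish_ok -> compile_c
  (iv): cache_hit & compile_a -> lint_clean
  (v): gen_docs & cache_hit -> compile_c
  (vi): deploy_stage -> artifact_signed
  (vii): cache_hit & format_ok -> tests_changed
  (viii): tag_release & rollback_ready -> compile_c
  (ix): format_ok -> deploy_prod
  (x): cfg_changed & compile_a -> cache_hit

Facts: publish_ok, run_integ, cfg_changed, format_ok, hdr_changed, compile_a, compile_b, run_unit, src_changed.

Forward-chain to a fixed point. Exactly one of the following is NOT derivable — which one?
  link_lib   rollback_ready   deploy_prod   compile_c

link_lib

Round 1: (iii) [compile_b & run_integ & publish_ok -> compile_c]; (ix) [format_ok -> deploy_prod]; (x) [cfg_changed & compile_a -> cache_hit]. Adds compile_c, deploy_prod, cache_hit.
Round 2: (iv) [cache_hit & compile_a -> lint_clean]; (vii) [cache_hit & format_ok -> tests_changed]. Adds lint_clean, tests_changed.
Round 3: (ii) [lint_clean & compile_c & run_integ -> rollback_ready]. Adds rollback_ready.
Derived: deploy_prod (round 1), rollback_ready (round 3), compile_c (round 1). link_lib never appears in any round.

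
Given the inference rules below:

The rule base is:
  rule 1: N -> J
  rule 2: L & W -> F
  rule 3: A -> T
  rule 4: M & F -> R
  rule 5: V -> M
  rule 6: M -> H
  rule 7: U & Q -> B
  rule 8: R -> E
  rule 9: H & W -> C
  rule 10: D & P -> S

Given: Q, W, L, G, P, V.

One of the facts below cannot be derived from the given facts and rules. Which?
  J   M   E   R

J

Round 1: rule 2 [L & W -> F]; rule 5 [V -> M]. Adds F, M.
Round 2: rule 4 [M & F -> R]; rule 6 [M -> H]. Adds R, H.
Round 3: rule 8 [R -> E]; rule 9 [H & W -> C]. Adds E, C.
Derived: E (round 3), M (round 1), R (round 2). J never appears in any round.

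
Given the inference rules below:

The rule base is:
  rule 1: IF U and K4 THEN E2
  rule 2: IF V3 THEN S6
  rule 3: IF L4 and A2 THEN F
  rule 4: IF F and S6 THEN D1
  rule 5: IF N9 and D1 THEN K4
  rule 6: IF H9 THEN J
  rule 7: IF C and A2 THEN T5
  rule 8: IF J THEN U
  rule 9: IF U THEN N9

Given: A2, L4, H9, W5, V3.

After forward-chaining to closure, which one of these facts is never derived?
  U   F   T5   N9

T5

Round 1: rule 2 [IF V3 THEN S6]; rule 3 [IF L4 and A2 THEN F]; rule 6 [IF H9 THEN J]. Adds S6, F, J.
Round 2: rule 4 [IF F and S6 THEN D1]; rule 8 [IF J THEN U]. Adds D1, U.
Round 3: rule 9 [IF U THEN N9]. Adds N9.
Round 4: rule 5 [IF N9 and D1 THEN K4]. Adds K4.
Round 5: rule 1 [IF U and K4 THEN E2]. Adds E2.
Derived: N9 (round 3), F (round 1), U (round 2). T5 never appears in any round.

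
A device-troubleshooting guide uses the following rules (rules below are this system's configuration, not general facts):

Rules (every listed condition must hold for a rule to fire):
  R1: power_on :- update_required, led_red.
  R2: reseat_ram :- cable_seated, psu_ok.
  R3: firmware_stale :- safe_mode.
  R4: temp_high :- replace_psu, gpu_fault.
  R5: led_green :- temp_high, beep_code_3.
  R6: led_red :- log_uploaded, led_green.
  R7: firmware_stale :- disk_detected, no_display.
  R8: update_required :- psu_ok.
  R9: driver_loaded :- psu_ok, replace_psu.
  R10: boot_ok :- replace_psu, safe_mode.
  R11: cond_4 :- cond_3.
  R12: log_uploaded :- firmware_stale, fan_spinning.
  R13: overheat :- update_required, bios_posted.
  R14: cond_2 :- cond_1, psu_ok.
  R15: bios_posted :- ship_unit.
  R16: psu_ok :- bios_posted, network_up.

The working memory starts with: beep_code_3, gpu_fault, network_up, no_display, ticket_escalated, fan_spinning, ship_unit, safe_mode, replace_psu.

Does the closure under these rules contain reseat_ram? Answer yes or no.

no

[1] R3 [firmware_stale :- safe_mode.]; R4 [temp_high :- replace_psu, gpu_fault.]; R10 [boot_ok :- replace_psu, safe_mode.]; R15 [bios_posted :- ship_unit.]. ⇒ new: firmware_stale, temp_high, boot_ok, bios_posted.
[2] R5 [led_green :- temp_high, beep_code_3.]; R12 [log_uploaded :- firmware_stale, fan_spinning.]; R16 [psu_ok :- bios_posted, network_up.]. ⇒ new: led_green, log_uploaded, psu_ok.
[3] R6 [led_red :- log_uploaded, led_green.]; R8 [update_required :- psu_ok.]; R9 [driver_loaded :- psu_ok, replace_psu.]. ⇒ new: led_red, update_required, driver_loaded.
[4] R1 [power_on :- update_required, led_red.]; R13 [overheat :- update_required, bios_posted.]. ⇒ new: power_on, overheat.
Fixed point reached. reseat_ram is concluded only by R2; R2 needs cable_seated (never derived).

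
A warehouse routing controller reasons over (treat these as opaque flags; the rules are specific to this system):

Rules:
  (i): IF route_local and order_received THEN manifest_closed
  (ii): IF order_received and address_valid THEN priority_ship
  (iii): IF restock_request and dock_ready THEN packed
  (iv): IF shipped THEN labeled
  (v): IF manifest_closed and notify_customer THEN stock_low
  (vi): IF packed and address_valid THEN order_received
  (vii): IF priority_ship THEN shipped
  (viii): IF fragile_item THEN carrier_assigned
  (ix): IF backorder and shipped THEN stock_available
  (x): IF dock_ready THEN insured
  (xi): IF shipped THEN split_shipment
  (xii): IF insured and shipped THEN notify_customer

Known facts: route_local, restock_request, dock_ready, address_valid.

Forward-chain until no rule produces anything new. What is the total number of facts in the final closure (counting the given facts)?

14

[1] (iii) [IF restock_request and dock_ready THEN packed]; (x) [IF dock_ready THEN insured]. ⇒ new: packed, insured.
[2] (vi) [IF packed and address_valid THEN order_received]. ⇒ new: order_received.
[3] (i) [IF route_local and order_received THEN manifest_closed]; (ii) [IF order_received and address_valid THEN priority_ship]. ⇒ new: manifest_closed, priority_ship.
[4] (vii) [IF priority_ship THEN shipped]. ⇒ new: shipped.
[5] (iv) [IF shipped THEN labeled]; (xi) [IF shipped THEN split_shipment]; (xii) [IF insured and shipped THEN notify_customer]. ⇒ new: labeled, split_shipment, notify_customer.
[6] (v) [IF manifest_closed and notify_customer THEN stock_low]. ⇒ new: stock_low.
Closure: {address_valid, dock_ready, insured, labeled, manifest_closed, notify_customer, order_received, packed, priority_ship, restock_request, route_local, shipped, split_shipment, stock_low} — 14 facts.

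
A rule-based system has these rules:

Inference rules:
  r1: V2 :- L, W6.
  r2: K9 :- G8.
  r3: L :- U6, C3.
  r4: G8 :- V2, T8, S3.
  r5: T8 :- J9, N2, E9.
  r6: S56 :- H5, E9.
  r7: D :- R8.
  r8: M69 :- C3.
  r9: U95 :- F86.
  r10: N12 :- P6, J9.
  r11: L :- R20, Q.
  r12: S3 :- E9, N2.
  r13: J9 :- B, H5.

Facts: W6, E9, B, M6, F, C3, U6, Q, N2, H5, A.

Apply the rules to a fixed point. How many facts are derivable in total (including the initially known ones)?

20

[1] r3 [L :- U6, C3.]; r6 [S56 :- H5, E9.]; r8 [M69 :- C3.]; r12 [S3 :- E9, N2.]; r13 [J9 :- B, H5.]. ⇒ new: L, S56, M69, S3, J9.
[2] r1 [V2 :- L, W6.]; r5 [T8 :- J9, N2, E9.]. ⇒ new: V2, T8.
[3] r4 [G8 :- V2, T8, S3.]. ⇒ new: G8.
[4] r2 [K9 :- G8.]. ⇒ new: K9.
Closure: {A, B, C3, E9, F, G8, H5, J9, K9, L, M6, M69, N2, Q, S3, S56, T8, U6, V2, W6} — 20 facts.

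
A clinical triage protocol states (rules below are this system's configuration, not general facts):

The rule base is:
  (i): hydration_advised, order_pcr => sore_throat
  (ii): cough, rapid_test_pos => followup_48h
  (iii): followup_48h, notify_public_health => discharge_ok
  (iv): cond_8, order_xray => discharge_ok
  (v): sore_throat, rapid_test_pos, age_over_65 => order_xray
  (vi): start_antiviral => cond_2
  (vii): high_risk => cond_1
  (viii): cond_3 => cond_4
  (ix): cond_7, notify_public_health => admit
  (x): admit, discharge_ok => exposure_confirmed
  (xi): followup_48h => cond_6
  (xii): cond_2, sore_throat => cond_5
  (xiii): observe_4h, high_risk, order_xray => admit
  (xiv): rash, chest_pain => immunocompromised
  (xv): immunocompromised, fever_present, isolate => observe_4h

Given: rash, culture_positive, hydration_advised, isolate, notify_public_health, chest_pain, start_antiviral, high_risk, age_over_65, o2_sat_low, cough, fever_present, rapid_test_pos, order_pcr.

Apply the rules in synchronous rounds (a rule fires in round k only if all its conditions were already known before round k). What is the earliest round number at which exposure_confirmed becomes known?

4

Round 1: (i) [hydration_advised, order_pcr => sore_throat]; (ii) [cough, rapid_test_pos => followup_48h]; (vi) [start_antiviral => cond_2]; (vii) [high_risk => cond_1]; (xiv) [rash, chest_pain => immunocompromised]. Adds sore_throat, followup_48h, cond_2, cond_1, immunocompromised.
Round 2: (iii) [followup_48h, notify_public_health => discharge_ok]; (v) [sore_throat, rapid_test_pos, age_over_65 => order_xray]; (xi) [followup_48h => cond_6]; (xii) [cond_2, sore_throat => cond_5]; (xv) [immunocompromised, fever_present, isolate => observe_4h]. Adds discharge_ok, order_xray, cond_6, cond_5, observe_4h.
Round 3: (xiii) [observe_4h, high_risk, order_xray => admit]. Adds admit.
Round 4: (x) [admit, discharge_ok => exposure_confirmed]. Adds exposure_confirmed.
exposure_confirmed first appears in round 4.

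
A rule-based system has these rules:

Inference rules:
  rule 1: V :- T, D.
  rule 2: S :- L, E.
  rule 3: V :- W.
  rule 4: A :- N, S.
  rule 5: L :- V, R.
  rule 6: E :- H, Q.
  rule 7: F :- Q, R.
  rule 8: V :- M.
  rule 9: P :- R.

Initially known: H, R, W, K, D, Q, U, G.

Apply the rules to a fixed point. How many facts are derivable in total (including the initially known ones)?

14

Round 1: rule 3 [V :- W.]; rule 6 [E :- H, Q.]; rule 7 [F :- Q, R.]; rule 9 [P :- R.]. New: V, E, F, P.
Round 2: rule 5 [L :- V, R.]. New: L.
Round 3: rule 2 [S :- L, E.]. New: S.
Closure: {D, E, F, G, H, K, L, P, Q, R, S, U, V, W} — 14 facts.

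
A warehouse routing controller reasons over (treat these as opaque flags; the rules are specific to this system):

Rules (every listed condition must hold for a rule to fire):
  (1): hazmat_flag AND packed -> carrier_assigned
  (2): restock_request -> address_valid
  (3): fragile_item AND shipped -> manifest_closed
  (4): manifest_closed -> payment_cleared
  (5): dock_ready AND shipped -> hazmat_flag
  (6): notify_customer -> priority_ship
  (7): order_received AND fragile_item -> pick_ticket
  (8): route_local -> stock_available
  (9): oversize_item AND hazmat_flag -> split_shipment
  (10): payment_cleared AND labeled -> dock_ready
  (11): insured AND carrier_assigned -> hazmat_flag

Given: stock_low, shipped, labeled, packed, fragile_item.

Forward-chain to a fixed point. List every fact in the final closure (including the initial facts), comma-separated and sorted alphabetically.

Round 1: (3) [fragile_item AND shipped -> manifest_closed]. New: manifest_closed.
Round 2: (4) [manifest_closed -> payment_cleared]. New: payment_cleared.
Round 3: (10) [payment_cleared AND labeled -> dock_ready]. New: dock_ready.
Round 4: (5) [dock_ready AND shipped -> hazmat_flag]. New: hazmat_flag.
Round 5: (1) [hazmat_flag AND packed -> carrier_assigned]. New: carrier_assigned.

carrier_assigned, dock_ready, fragile_item, hazmat_flag, labeled, manifest_closed, packed, payment_cleared, shipped, stock_low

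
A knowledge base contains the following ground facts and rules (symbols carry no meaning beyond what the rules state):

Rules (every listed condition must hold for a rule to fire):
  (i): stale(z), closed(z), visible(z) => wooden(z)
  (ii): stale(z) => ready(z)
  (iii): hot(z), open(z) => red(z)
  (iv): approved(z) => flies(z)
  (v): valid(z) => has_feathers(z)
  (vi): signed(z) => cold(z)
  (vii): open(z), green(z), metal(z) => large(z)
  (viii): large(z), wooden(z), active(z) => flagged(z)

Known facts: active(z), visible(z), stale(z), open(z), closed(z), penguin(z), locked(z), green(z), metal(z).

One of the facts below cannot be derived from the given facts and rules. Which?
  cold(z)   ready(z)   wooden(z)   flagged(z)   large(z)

cold(z)

Round 1: (i) [stale(z), closed(z), visible(z) => wooden(z)]; (ii) [stale(z) => ready(z)]; (vii) [open(z), green(z), metal(z) => large(z)]. New: wooden(z), ready(z), large(z).
Round 2: (viii) [large(z), wooden(z), active(z) => flagged(z)]. New: flagged(z).
Derived: wooden(z) (round 1), large(z) (round 1), flagged(z) (round 2), ready(z) (round 1). cold(z) never appears in any round.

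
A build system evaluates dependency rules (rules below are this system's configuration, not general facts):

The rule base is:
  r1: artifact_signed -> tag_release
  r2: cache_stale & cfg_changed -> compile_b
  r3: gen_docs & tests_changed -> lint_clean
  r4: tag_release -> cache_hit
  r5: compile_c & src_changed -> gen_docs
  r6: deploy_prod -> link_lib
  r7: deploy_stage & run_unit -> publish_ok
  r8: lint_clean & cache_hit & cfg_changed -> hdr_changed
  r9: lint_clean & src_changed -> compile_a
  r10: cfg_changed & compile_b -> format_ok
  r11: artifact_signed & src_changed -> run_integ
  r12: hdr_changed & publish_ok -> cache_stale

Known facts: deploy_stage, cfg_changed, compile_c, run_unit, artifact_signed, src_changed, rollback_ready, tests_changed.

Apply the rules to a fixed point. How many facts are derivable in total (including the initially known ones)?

19

[1] r1 [artifact_signed -> tag_release]; r5 [compile_c & src_changed -> gen_docs]; r7 [deploy_stage & run_unit -> publish_ok]; r11 [artifact_signed & src_changed -> run_integ]. ⇒ new: tag_release, gen_docs, publish_ok, run_integ.
[2] r3 [gen_docs & tests_changed -> lint_clean]; r4 [tag_release -> cache_hit]. ⇒ new: lint_clean, cache_hit.
[3] r8 [lint_clean & cache_hit & cfg_changed -> hdr_changed]; r9 [lint_clean & src_changed -> compile_a]. ⇒ new: hdr_changed, compile_a.
[4] r12 [hdr_changed & publish_ok -> cache_stale]. ⇒ new: cache_stale.
[5] r2 [cache_stale & cfg_changed -> compile_b]. ⇒ new: compile_b.
[6] r10 [cfg_changed & compile_b -> format_ok]. ⇒ new: format_ok.
Closure: {artifact_signed, cache_hit, cache_stale, cfg_changed, compile_a, compile_b, compile_c, deploy_stage, format_ok, gen_docs, hdr_changed, lint_clean, publish_ok, rollback_ready, run_integ, run_unit, src_changed, tag_release, tests_changed} — 19 facts.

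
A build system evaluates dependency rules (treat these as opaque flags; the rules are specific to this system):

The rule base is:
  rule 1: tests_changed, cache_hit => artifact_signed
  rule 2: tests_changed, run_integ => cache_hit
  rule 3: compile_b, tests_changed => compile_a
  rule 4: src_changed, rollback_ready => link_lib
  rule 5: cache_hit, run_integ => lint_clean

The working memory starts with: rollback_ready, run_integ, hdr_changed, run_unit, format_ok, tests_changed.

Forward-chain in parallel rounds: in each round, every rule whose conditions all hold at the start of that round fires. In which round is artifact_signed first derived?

2

Round 1 — rule 2, derive cache_hit.
Round 2 — rule 1, rule 5, derive artifact_signed, lint_clean.
artifact_signed first appears in round 2.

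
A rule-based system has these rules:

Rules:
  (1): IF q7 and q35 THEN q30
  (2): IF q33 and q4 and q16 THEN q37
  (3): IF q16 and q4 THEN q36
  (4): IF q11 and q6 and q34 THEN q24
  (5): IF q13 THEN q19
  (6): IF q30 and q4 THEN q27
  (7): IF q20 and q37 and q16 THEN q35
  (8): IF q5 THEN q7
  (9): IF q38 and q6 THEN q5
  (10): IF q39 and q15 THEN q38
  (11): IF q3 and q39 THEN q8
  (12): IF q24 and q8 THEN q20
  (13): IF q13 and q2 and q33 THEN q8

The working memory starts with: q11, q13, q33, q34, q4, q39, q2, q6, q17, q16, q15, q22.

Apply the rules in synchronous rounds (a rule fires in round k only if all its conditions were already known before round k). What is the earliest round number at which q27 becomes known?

Round 1 fires (2), (3), (4), (5), (10), (13), giving q37, q36, q24, q19, q38, q8.
Round 2 fires (9), (12), giving q5, q20.
Round 3 fires (7), (8), giving q35, q7.
Round 4 fires (1), giving q30.
Round 5 fires (6), giving q27.
q27 first appears in round 5.

5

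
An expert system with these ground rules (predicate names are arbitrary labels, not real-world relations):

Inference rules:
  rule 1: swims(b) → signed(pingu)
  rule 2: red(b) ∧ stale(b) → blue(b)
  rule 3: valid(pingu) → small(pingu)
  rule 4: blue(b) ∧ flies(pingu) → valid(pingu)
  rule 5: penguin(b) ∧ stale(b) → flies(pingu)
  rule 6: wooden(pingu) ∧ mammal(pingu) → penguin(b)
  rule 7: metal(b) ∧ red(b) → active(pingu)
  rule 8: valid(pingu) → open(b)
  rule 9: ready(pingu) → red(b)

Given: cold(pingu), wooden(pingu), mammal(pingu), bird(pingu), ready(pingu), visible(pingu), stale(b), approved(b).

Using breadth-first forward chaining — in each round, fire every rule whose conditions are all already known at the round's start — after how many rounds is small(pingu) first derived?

Round 1 — rule 6, rule 9, derive penguin(b), red(b).
Round 2 — rule 2, rule 5, derive blue(b), flies(pingu).
Round 3 — rule 4, derive valid(pingu).
Round 4 — rule 3, rule 8, derive small(pingu), open(b).
small(pingu) first appears in round 4.

4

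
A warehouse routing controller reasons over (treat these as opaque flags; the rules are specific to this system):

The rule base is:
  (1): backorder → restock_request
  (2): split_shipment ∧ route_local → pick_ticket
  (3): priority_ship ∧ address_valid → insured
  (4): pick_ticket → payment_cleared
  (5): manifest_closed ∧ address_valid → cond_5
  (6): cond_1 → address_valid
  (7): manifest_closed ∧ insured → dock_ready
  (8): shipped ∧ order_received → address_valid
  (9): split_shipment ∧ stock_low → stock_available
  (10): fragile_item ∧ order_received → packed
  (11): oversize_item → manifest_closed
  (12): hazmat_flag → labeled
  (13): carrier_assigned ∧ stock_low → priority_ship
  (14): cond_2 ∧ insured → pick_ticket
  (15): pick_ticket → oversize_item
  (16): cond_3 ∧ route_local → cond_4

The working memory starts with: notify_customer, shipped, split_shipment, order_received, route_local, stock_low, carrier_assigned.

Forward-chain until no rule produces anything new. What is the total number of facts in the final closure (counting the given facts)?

Round 1 — (2), (8), (9), (13), derive pick_ticket, address_valid, stock_available, priority_ship.
Round 2 — (3), (4), (15), derive insured, payment_cleared, oversize_item.
Round 3 — (11), derive manifest_closed.
Round 4 — (5), (7), derive cond_5, dock_ready.
Closure: {address_valid, carrier_assigned, cond_5, dock_ready, insured, manifest_closed, notify_customer, order_received, oversize_item, payment_cleared, pick_ticket, priority_ship, route_local, shipped, split_shipment, stock_available, stock_low} — 17 facts.

17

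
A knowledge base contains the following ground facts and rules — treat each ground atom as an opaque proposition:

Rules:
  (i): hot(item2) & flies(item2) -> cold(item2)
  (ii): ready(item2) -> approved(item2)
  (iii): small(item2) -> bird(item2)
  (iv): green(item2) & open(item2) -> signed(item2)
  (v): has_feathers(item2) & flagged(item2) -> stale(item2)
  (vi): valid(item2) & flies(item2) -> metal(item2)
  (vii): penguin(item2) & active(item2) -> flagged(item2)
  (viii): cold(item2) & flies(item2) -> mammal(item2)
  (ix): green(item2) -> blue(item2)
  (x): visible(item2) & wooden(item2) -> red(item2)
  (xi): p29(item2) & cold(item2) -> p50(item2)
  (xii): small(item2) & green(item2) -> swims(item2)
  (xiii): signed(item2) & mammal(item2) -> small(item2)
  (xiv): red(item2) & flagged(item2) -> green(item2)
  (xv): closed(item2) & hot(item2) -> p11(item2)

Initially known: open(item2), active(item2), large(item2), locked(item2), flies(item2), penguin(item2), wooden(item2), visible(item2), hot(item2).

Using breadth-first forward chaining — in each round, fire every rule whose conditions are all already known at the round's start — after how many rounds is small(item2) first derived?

4

Round 1: (i) [hot(item2) & flies(item2) -> cold(item2)]; (vii) [penguin(item2) & active(item2) -> flagged(item2)]; (x) [visible(item2) & wooden(item2) -> red(item2)]. New: cold(item2), flagged(item2), red(item2).
Round 2: (viii) [cold(item2) & flies(item2) -> mammal(item2)]; (xiv) [red(item2) & flagged(item2) -> green(item2)]. New: mammal(item2), green(item2).
Round 3: (iv) [green(item2) & open(item2) -> signed(item2)]; (ix) [green(item2) -> blue(item2)]. New: signed(item2), blue(item2).
Round 4: (xiii) [signed(item2) & mammal(item2) -> small(item2)]. New: small(item2).
small(item2) first appears in round 4.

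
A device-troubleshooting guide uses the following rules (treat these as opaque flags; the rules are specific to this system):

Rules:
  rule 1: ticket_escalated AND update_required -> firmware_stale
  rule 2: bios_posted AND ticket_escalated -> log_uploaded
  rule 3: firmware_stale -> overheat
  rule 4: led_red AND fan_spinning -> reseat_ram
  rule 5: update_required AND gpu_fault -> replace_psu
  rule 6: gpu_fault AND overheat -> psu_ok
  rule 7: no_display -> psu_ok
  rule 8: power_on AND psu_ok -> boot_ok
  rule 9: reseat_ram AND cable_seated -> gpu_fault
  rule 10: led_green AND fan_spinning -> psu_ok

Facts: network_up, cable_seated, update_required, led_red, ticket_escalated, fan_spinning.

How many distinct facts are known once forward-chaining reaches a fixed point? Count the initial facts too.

12

Round 1 fires rule 1, rule 4, giving firmware_stale, reseat_ram.
Round 2 fires rule 3, rule 9, giving overheat, gpu_fault.
Round 3 fires rule 5, rule 6, giving replace_psu, psu_ok.
Closure: {cable_seated, fan_spinning, firmware_stale, gpu_fault, led_red, network_up, overheat, psu_ok, replace_psu, reseat_ram, ticket_escalated, update_required} — 12 facts.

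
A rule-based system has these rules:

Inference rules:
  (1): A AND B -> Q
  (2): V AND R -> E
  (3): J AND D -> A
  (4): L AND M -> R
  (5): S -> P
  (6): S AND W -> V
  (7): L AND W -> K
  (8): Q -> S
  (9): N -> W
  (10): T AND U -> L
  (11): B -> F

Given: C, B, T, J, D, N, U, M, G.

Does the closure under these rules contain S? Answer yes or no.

Round 1: (3) [J AND D -> A]; (9) [N -> W]; (10) [T AND U -> L]; (11) [B -> F]. Adds A, W, L, F.
Round 2: (1) [A AND B -> Q]; (4) [L AND M -> R]; (7) [L AND W -> K]. Adds Q, R, K.
Round 3: (8) [Q -> S]. Adds S.
Round 4: (5) [S -> P]; (6) [S AND W -> V]. Adds P, V.
Round 5: (2) [V AND R -> E]. Adds E.
S appears in round 3, so it is derivable.

yes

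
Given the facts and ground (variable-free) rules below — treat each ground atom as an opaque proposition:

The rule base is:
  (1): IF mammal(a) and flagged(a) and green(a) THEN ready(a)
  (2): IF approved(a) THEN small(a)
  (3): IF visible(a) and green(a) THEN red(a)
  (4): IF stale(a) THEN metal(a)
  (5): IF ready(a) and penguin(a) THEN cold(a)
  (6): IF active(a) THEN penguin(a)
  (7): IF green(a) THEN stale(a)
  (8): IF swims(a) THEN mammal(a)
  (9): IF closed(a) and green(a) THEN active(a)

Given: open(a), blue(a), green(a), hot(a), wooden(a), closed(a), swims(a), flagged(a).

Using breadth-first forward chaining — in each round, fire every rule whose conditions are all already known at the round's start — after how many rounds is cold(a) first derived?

Round 1 fires (7), (8), (9), giving stale(a), mammal(a), active(a).
Round 2 fires (1), (4), (6), giving ready(a), metal(a), penguin(a).
Round 3 fires (5), giving cold(a).
cold(a) first appears in round 3.

3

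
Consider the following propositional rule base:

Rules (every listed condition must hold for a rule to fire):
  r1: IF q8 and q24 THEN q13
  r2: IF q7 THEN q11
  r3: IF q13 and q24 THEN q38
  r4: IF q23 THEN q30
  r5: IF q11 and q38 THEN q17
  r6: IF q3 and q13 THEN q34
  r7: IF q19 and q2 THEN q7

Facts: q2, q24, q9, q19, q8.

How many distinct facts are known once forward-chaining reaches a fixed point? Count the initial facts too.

10

Round 1 fires r1, r7, giving q13, q7.
Round 2 fires r2, r3, giving q11, q38.
Round 3 fires r5, giving q17.
Closure: {q11, q13, q17, q19, q2, q24, q38, q7, q8, q9} — 10 facts.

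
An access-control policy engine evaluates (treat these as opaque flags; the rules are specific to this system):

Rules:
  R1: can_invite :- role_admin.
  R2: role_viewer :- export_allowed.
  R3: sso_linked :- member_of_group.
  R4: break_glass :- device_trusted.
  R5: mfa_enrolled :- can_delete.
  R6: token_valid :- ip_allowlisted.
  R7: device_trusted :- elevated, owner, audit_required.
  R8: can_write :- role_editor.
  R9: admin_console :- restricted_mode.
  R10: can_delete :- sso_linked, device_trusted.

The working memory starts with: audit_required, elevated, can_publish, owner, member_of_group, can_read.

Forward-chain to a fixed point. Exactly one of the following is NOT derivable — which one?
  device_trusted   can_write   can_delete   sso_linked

can_write

Round 1 — R3, R7, derive sso_linked, device_trusted.
Round 2 — R4, R10, derive break_glass, can_delete.
Round 3 — R5, derive mfa_enrolled.
Derived: device_trusted (round 1), sso_linked (round 1), can_delete (round 2). can_write never appears in any round.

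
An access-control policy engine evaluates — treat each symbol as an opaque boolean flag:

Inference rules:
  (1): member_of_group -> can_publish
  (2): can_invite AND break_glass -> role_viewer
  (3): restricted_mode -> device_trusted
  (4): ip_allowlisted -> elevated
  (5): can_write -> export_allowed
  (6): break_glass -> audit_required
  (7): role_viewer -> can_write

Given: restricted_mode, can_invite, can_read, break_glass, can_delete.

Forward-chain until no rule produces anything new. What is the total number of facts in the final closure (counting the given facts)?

[1] (2) [can_invite AND break_glass -> role_viewer]; (3) [restricted_mode -> device_trusted]; (6) [break_glass -> audit_required]. ⇒ new: role_viewer, device_trusted, audit_required.
[2] (7) [role_viewer -> can_write]. ⇒ new: can_write.
[3] (5) [can_write -> export_allowed]. ⇒ new: export_allowed.
Closure: {audit_required, break_glass, can_delete, can_invite, can_read, can_write, device_trusted, export_allowed, restricted_mode, role_viewer} — 10 facts.

10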